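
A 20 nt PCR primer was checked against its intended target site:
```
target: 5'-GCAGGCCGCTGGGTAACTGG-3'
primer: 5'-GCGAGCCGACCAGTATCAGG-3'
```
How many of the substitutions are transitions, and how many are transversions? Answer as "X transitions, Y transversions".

4 transitions, 4 transversions

Transitions (purine↔purine or pyrimidine↔pyrimidine): 3 A→G, 4 G→A, 10 T→C, 12 G→A.
Transversions (purine↔pyrimidine): 9 C→A, 11 G→C, 16 A→T, 18 T→A.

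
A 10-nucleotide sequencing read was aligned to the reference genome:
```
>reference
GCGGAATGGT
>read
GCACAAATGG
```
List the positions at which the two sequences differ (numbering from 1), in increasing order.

3, 4, 7, 8, 10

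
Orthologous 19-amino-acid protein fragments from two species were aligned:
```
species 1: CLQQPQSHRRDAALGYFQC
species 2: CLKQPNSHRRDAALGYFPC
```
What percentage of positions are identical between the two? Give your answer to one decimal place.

84.2%

Mismatches at positions 3, 6, 18 (1-based): 3 of 19.
Identical positions: 16/19 = 84.21% → 84.2%.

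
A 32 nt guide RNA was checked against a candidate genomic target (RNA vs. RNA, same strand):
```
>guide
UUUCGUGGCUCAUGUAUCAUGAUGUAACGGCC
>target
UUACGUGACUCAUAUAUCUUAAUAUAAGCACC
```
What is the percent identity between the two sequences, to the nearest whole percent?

72%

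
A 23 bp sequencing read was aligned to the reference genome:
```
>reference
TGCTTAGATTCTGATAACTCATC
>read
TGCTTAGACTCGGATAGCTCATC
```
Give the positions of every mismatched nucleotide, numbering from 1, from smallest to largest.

9, 12, 17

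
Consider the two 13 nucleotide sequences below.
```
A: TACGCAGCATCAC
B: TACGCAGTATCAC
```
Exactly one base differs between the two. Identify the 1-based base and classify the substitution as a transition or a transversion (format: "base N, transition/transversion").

base 8, transition

The sequences differ only at base 8: C→T (pyrimidine→pyrimidine), a transition.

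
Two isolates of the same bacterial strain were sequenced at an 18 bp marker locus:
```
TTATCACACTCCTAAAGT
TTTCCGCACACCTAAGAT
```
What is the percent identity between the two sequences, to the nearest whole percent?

67%

6 positions differ (3, 4, 6, 10, 16, 17), so 12 of 18 match: 12/18 = 66.67%.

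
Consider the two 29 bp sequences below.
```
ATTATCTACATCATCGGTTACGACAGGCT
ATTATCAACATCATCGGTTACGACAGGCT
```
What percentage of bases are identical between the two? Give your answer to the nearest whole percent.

97%

1 position differs (7), so 28 of 29 match: 28/29 = 96.55%.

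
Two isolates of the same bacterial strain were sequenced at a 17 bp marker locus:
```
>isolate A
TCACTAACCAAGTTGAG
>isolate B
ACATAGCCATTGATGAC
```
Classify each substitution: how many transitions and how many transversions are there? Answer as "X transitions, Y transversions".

Transitions (purine↔purine or pyrimidine↔pyrimidine): 4 C→T, 6 A→G.
Transversions (purine↔pyrimidine): 1 T→A, 5 T→A, 7 A→C, 9 C→A, 10 A→T, 11 A→T, 13 T→A, 17 G→C.

2 transitions, 8 transversions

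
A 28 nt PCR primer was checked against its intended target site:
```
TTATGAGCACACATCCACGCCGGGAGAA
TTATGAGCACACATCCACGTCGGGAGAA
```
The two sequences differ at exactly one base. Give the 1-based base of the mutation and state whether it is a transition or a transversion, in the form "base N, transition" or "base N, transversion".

base 20, transition

Base 20 changes C→T. C is a pyrimidine and T is a pyrimidine, so this is a transition.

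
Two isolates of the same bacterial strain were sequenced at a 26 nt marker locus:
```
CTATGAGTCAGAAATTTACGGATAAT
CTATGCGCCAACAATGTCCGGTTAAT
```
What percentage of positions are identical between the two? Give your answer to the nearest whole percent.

73%

7 positions differ (6, 8, 11, 12, 16, 18, 22), so 19 of 26 match: 19/26 = 73.08%.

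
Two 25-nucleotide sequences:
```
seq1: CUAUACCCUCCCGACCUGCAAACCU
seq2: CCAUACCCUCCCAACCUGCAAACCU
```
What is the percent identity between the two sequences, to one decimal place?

2 positions differ (2, 13), so 23 of 25 match: 23/25 = 92%.

92.0%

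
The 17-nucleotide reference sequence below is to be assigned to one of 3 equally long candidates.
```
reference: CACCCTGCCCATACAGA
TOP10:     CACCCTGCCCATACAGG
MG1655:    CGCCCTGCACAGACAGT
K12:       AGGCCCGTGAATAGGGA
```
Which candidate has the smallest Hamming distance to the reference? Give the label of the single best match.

Hamming distances to reference — TOP10: 1; MG1655: 4; K12: 9.
Smallest is TOP10 with 1 mismatch.

TOP10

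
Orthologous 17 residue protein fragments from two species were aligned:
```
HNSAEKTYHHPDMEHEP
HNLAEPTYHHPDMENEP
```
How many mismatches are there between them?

The sequences differ at residues 3, 6, 15 (1-based) — 3 in total.

3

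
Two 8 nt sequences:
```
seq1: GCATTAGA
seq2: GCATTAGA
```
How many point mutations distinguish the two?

No positions differ; the sequences are identical.

0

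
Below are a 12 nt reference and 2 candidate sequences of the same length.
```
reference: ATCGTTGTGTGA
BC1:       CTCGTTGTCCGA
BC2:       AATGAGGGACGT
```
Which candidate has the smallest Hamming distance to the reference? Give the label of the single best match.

BC1

BC1 differs at 3 positions; BC2 differs at 8 positions. The closest is BC1.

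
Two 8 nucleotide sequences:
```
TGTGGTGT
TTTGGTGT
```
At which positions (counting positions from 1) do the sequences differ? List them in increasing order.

2

Scanning 1-based: 2: G/T.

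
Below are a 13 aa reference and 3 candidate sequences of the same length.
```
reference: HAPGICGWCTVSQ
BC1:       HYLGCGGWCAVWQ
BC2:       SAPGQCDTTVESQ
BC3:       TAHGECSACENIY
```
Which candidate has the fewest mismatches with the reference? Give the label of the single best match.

Hamming distances to reference — BC1: 6; BC2: 7; BC3: 9.
Smallest is BC1 with 6 mismatches.

BC1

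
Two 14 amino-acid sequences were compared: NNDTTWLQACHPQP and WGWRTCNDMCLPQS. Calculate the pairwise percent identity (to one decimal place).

28.6%

Mismatches at positions 1, 2, 3, 4, 6, 7, 8, 9, 11, 14 (1-based): 10 of 14.
Identical positions: 4/14 = 28.57% → 28.6%.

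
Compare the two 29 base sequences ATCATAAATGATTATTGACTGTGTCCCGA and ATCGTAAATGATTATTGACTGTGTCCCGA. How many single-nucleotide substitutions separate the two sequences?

Mismatches (1-based): site 4: A→G.

1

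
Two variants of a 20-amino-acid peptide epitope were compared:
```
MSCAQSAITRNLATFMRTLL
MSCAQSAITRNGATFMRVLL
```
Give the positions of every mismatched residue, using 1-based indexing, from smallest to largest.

12, 18

Differences at position 12 (L→G), position 18 (T→V).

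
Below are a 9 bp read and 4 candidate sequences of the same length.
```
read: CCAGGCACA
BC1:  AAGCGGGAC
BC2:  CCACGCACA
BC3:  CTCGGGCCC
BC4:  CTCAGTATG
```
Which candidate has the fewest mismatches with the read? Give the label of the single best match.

Hamming distances to read — BC1: 8; BC2: 1; BC3: 5; BC4: 6.
Smallest is BC2 with 1 mismatch.

BC2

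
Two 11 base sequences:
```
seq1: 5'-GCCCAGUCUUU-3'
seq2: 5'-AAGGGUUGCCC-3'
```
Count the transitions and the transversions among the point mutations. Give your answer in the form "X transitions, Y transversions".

5 transitions, 5 transversions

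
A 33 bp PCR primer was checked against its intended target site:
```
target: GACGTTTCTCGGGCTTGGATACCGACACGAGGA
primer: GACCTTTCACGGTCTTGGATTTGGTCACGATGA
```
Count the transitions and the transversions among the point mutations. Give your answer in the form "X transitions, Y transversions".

Mismatches (1-based):
site 4: G→C (purine→pyrimidine, transversion)
site 9: T→A (pyrimidine→purine, transversion)
site 13: G→T (purine→pyrimidine, transversion)
site 21: A→T (purine→pyrimidine, transversion)
site 22: C→T (pyrimidine→pyrimidine, transition)
site 23: C→G (pyrimidine→purine, transversion)
site 25: A→T (purine→pyrimidine, transversion)
site 31: G→T (purine→pyrimidine, transversion)

1 transition, 7 transversions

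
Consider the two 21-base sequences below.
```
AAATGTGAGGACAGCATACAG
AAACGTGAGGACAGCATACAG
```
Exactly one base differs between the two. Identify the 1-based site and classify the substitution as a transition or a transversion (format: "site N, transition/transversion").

Site 4 changes T→C. T is a pyrimidine and C is a pyrimidine, so this is a transition.

site 4, transition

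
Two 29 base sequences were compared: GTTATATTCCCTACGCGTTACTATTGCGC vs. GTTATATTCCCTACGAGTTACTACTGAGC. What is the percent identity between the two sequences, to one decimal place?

89.7%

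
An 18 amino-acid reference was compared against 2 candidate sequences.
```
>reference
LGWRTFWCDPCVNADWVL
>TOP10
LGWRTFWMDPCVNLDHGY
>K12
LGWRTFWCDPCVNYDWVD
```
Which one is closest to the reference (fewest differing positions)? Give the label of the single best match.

Hamming distances to reference — TOP10: 5; K12: 2.
Smallest is K12 with 2 mismatches.

K12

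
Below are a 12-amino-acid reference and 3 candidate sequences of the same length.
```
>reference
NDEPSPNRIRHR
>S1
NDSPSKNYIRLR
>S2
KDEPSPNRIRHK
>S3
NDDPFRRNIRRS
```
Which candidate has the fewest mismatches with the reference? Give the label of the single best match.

S2

Hamming distances to reference — S1: 4; S2: 2; S3: 7.
Smallest is S2 with 2 mismatches.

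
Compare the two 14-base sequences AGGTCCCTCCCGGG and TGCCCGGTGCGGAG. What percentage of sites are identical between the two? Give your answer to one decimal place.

Mismatches at positions 1, 3, 4, 6, 7, 9, 11, 13 (1-based): 8 of 14.
Identical positions: 6/14 = 42.86% → 42.9%.

42.9%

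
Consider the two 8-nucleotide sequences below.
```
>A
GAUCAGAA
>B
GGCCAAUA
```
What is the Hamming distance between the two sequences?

The sequences differ at sites 2, 3, 6, 7 (1-based) — 4 in total.

4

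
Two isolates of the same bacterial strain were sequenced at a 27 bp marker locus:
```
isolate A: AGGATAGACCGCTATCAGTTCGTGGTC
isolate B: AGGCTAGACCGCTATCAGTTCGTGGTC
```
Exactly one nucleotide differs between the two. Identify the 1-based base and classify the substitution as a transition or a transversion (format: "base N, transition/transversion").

base 4, transversion

Base 4 changes A→C. A is a purine and C is a pyrimidine, so this is a transversion.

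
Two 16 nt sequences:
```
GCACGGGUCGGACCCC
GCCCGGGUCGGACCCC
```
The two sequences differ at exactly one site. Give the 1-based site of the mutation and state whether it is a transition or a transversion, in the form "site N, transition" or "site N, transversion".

Site 3 changes A→C. A is a purine and C is a pyrimidine, so this is a transversion.

site 3, transversion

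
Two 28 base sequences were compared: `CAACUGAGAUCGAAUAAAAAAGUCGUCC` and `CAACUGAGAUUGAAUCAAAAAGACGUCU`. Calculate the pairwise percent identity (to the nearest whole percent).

86%

Mismatches at positions 11, 16, 23, 28 (1-based): 4 of 28.
Identical positions: 24/28 = 85.71% → 86%.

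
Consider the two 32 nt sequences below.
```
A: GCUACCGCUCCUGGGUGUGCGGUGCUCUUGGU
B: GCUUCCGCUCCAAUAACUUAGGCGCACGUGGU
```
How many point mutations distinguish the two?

12

The sequences differ at sites 4, 12, 13, 14, 15, 16, 17, 19, 20, 23, 26, 28 (1-based) — 12 in total.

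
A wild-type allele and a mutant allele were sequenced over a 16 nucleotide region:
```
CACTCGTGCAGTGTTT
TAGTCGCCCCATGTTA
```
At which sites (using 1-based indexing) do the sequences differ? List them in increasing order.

1, 3, 7, 8, 10, 11, 16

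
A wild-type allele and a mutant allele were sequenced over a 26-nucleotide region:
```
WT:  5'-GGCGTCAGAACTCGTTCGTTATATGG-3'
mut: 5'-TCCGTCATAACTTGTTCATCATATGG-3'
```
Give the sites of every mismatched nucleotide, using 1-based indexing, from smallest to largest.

1, 2, 8, 13, 18, 20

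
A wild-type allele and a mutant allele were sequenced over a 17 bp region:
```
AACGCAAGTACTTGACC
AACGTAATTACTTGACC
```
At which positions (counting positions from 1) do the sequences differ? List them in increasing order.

Scanning 1-based: 5: C/T; 8: G/T.

5, 8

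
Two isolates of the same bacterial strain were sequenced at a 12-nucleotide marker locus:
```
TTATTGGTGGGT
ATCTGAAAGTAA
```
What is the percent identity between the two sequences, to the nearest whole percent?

Mismatches at positions 1, 3, 5, 6, 7, 8, 10, 11, 12 (1-based): 9 of 12.
Identical positions: 3/12 = 25% → 25%.

25%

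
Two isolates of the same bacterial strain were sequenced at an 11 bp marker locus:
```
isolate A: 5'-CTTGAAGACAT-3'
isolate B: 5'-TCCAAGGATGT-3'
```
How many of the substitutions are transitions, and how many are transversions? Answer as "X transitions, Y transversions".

Transitions (purine↔purine or pyrimidine↔pyrimidine): 1 C→T, 2 T→C, 3 T→C, 4 G→A, 6 A→G, 9 C→T, 10 A→G.
Transversions (purine↔pyrimidine): none.

7 transitions, 0 transversions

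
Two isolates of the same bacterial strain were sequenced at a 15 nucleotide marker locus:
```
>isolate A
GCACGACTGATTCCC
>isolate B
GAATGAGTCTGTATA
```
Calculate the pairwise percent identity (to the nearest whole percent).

40%

Mismatches at positions 2, 4, 7, 9, 10, 11, 13, 14, 15 (1-based): 9 of 15.
Identical positions: 6/15 = 40% → 40%.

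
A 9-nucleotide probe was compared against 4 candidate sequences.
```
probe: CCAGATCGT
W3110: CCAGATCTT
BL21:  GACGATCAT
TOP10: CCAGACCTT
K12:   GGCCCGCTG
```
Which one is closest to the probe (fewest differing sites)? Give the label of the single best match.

W3110 differs at 1 site; BL21 differs at 4 sites; TOP10 differs at 2 sites; K12 differs at 8 sites. The closest is W3110.

W3110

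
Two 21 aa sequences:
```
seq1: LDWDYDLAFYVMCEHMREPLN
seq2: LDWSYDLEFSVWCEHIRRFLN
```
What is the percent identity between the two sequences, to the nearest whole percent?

67%

Mismatches at positions 4, 8, 10, 12, 16, 18, 19 (1-based): 7 of 21.
Identical positions: 14/21 = 66.67% → 67%.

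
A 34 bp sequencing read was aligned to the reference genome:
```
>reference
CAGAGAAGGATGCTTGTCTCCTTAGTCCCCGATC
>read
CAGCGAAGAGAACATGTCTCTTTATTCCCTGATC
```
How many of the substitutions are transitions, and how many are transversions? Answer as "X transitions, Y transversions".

5 transitions, 4 transversions

Transitions (purine↔purine or pyrimidine↔pyrimidine): 9 G→A, 10 A→G, 12 G→A, 21 C→T, 30 C→T.
Transversions (purine↔pyrimidine): 4 A→C, 11 T→A, 14 T→A, 25 G→T.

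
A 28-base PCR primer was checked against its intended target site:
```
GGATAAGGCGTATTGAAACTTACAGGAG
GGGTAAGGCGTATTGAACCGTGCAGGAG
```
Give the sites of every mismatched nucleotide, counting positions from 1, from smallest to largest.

Differences at site 3 (A→G), site 18 (A→C), site 20 (T→G), site 22 (A→G).

3, 18, 20, 22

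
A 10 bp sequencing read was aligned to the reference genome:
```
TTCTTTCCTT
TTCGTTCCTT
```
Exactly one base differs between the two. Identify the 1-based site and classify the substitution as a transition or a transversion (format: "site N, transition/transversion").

The sequences differ only at site 4: T→G (pyrimidine→purine), a transversion.

site 4, transversion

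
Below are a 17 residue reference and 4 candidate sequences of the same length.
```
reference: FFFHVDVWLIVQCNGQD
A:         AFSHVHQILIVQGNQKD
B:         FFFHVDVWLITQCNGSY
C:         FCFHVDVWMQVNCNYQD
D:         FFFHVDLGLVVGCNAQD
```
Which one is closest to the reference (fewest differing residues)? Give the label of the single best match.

B

A differs at 8 residues; B differs at 3 residues; C differs at 5 residues; D differs at 5 residues. The closest is B.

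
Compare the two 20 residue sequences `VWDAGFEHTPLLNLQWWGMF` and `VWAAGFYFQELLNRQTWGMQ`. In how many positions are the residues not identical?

8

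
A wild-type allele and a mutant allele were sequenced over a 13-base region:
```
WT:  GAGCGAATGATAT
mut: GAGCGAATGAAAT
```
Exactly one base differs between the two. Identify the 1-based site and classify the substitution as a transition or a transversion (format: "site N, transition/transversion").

Site 11 changes T→A. T is a pyrimidine and A is a purine, so this is a transversion.

site 11, transversion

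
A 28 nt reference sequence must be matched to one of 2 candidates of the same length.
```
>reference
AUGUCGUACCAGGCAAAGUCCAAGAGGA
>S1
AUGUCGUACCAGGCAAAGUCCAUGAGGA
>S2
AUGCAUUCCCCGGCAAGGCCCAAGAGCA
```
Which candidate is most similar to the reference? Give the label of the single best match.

Hamming distances to reference — S1: 1; S2: 8.
Smallest is S1 with 1 mismatch.

S1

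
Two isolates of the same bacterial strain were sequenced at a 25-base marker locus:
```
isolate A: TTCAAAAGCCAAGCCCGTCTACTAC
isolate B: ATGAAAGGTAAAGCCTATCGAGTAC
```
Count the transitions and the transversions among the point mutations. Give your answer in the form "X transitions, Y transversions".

Transitions (purine↔purine or pyrimidine↔pyrimidine): 7 A→G, 9 C→T, 16 C→T, 17 G→A.
Transversions (purine↔pyrimidine): 1 T→A, 3 C→G, 10 C→A, 20 T→G, 22 C→G.

4 transitions, 5 transversions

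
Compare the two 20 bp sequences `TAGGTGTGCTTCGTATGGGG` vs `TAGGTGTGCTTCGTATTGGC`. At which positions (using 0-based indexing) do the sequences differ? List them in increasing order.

16, 19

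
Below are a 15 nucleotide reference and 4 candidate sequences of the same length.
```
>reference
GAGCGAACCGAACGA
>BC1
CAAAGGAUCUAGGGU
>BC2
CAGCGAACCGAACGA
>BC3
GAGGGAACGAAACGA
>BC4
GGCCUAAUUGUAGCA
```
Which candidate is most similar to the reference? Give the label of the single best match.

Hamming distances to reference — BC1: 9; BC2: 1; BC3: 3; BC4: 8.
Smallest is BC2 with 1 mismatch.

BC2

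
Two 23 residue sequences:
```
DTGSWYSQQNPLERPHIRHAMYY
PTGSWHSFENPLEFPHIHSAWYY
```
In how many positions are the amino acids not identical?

8

The sequences differ at positions 1, 6, 8, 9, 14, 18, 19, 21 (1-based) — 8 in total.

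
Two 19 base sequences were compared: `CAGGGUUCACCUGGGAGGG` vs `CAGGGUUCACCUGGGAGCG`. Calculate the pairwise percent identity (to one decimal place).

94.7%

Mismatch at position 18 (1-based): 1 of 19.
Identical positions: 18/19 = 94.74% → 94.7%.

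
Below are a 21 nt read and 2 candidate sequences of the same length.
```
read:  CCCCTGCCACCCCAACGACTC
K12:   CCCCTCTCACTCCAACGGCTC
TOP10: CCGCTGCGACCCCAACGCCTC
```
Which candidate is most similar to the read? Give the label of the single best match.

TOP10

K12 differs at 4 positions; TOP10 differs at 3 positions. The closest is TOP10.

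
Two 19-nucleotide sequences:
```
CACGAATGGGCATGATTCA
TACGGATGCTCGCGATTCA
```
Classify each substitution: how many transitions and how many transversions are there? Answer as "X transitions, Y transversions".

Transitions (purine↔purine or pyrimidine↔pyrimidine): 1 C→T, 5 A→G, 12 A→G, 13 T→C.
Transversions (purine↔pyrimidine): 9 G→C, 10 G→T.

4 transitions, 2 transversions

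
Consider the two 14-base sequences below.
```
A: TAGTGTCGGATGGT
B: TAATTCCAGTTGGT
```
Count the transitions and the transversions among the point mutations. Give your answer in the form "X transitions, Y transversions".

3 transitions, 2 transversions

Transitions (purine↔purine or pyrimidine↔pyrimidine): 3 G→A, 6 T→C, 8 G→A.
Transversions (purine↔pyrimidine): 5 G→T, 10 A→T.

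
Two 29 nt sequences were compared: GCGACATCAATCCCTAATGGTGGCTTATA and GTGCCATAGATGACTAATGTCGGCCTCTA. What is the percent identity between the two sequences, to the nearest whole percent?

Mismatches at positions 2, 4, 8, 9, 12, 13, 20, 21, 25, 27 (1-based): 10 of 29.
Identical positions: 19/29 = 65.52% → 66%.

66%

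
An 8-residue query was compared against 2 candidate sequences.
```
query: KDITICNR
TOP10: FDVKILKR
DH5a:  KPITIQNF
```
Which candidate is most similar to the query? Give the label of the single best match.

DH5a

TOP10 differs at 5 residues; DH5a differs at 3 residues. The closest is DH5a.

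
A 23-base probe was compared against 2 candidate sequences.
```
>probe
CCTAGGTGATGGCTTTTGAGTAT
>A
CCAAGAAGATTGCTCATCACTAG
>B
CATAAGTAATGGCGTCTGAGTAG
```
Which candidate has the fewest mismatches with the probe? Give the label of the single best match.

B

A differs at 9 bases; B differs at 6 bases. The closest is B.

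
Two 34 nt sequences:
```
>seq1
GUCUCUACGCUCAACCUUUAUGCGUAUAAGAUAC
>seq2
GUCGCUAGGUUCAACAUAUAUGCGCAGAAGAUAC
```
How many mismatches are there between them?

Mismatches (1-based): base 4: U→G; base 8: C→G; base 10: C→U; base 16: C→A; base 18: U→A; base 25: U→C; base 27: U→G.

7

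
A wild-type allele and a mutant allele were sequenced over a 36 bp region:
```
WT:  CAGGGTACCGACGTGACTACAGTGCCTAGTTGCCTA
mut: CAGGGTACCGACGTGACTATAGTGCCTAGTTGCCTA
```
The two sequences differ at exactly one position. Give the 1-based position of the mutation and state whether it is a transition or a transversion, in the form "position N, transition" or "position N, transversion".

Position 20 changes C→T. C is a pyrimidine and T is a pyrimidine, so this is a transition.

position 20, transition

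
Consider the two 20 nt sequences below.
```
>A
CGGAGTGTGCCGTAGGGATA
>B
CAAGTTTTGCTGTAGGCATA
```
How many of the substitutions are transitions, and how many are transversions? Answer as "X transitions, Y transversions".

4 transitions, 3 transversions

Transitions (purine↔purine or pyrimidine↔pyrimidine): 2 G→A, 3 G→A, 4 A→G, 11 C→T.
Transversions (purine↔pyrimidine): 5 G→T, 7 G→T, 17 G→C.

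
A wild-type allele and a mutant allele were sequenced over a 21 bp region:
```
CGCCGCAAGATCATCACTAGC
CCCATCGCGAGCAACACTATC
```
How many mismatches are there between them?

8

Comparing position by position, 8 bases differ: 2 (G/C), 4 (C/A), 5 (G/T), 7 (A/G), 8 (A/C), 11 (T/G), 14 (T/A), 20 (G/T).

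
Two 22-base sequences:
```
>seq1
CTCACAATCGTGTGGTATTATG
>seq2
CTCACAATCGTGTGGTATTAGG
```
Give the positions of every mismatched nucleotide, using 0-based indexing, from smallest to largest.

20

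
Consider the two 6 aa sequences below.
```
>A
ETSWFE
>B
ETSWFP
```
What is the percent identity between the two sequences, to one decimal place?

1 position differs (6), so 5 of 6 match: 5/6 = 83.33%.

83.3%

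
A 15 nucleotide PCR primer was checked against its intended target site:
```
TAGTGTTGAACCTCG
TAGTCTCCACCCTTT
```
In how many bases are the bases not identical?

6

Comparing position by position, 6 bases differ: 5 (G/C), 7 (T/C), 8 (G/C), 10 (A/C), 14 (C/T), 15 (G/T).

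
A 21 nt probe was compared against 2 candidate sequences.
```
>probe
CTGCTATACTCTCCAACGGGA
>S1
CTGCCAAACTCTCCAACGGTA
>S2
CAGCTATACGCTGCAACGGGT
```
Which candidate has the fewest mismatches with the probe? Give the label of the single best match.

Hamming distances to probe — S1: 3; S2: 4.
Smallest is S1 with 3 mismatches.

S1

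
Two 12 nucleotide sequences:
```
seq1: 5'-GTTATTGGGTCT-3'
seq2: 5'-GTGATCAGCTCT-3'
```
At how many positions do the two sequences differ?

4

Mismatches (1-based): position 3: T→G; position 6: T→C; position 7: G→A; position 9: G→C.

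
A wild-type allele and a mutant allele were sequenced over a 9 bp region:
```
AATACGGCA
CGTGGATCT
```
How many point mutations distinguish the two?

7

Comparing position by position, 7 positions differ: 1 (A/C), 2 (A/G), 4 (A/G), 5 (C/G), 6 (G/A), 7 (G/T), 9 (A/T).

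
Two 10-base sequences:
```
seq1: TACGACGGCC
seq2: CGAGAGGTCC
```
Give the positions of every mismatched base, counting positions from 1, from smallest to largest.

Differences at position 1 (T→C), position 2 (A→G), position 3 (C→A), position 6 (C→G), position 8 (G→T).

1, 2, 3, 6, 8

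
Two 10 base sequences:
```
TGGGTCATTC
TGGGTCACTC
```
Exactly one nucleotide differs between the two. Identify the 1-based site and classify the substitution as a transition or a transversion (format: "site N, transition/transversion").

The sequences differ only at site 8: T→C (pyrimidine→pyrimidine), a transition.

site 8, transition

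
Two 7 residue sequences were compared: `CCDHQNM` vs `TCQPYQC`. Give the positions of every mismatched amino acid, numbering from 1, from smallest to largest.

Scanning 1-based: 1: C/T; 3: D/Q; 4: H/P; 5: Q/Y; 6: N/Q; 7: M/C.

1, 3, 4, 5, 6, 7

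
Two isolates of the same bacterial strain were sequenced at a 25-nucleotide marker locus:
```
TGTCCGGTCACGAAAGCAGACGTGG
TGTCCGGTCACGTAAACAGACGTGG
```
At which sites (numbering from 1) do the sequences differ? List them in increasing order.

Differences at site 13 (A→T), site 16 (G→A).

13, 16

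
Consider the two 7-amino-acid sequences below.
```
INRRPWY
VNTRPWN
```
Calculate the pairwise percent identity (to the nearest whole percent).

57%

Mismatches at positions 1, 3, 7 (1-based): 3 of 7.
Identical positions: 4/7 = 57.14% → 57%.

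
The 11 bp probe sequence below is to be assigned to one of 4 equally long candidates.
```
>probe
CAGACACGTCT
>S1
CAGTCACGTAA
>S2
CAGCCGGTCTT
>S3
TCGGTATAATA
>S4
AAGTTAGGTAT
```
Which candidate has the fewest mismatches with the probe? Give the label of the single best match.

Hamming distances to probe — S1: 3; S2: 6; S3: 9; S4: 5.
Smallest is S1 with 3 mismatches.

S1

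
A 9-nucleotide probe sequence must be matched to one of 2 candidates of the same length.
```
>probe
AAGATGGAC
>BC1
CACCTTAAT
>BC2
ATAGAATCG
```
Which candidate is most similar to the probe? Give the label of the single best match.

BC1 differs at 6 sites; BC2 differs at 8 sites. The closest is BC1.

BC1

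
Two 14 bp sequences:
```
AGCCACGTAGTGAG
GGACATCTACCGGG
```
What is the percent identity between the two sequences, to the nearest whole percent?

Mismatches at positions 1, 3, 6, 7, 10, 11, 13 (1-based): 7 of 14.
Identical positions: 7/14 = 50% → 50%.

50%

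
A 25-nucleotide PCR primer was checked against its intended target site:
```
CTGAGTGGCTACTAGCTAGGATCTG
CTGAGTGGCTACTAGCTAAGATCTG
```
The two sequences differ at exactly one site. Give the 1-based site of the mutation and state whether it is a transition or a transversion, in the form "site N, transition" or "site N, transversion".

The sequences differ only at site 19: G→A (purine→purine), a transition.

site 19, transition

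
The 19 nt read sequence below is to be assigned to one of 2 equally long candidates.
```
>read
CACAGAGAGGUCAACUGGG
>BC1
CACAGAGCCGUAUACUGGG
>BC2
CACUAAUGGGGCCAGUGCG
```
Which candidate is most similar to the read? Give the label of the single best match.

BC1

BC1 differs at 4 sites; BC2 differs at 8 sites. The closest is BC1.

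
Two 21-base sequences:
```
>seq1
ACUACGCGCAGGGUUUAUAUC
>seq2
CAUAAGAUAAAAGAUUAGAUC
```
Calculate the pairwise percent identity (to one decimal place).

Mismatches at positions 1, 2, 5, 7, 8, 9, 11, 12, 14, 18 (1-based): 10 of 21.
Identical positions: 11/21 = 52.38% → 52.4%.

52.4%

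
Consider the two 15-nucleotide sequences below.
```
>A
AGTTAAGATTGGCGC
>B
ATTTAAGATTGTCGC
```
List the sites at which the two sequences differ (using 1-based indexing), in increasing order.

Scanning 1-based: 2: G/T; 12: G/T.

2, 12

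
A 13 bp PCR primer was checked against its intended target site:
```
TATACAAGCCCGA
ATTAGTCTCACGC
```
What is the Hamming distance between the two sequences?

The sequences differ at positions 1, 2, 5, 6, 7, 8, 10, 13 (1-based) — 8 in total.

8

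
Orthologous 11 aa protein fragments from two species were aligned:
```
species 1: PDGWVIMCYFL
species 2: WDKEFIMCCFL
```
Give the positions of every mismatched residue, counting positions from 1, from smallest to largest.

1, 3, 4, 5, 9

Scanning 1-based: 1: P/W; 3: G/K; 4: W/E; 5: V/F; 9: Y/C.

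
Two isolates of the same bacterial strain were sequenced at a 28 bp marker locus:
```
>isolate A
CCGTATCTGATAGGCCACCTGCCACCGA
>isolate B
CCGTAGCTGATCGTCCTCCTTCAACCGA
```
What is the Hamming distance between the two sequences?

6

Mismatches (1-based): base 6: T→G; base 12: A→C; base 14: G→T; base 17: A→T; base 21: G→T; base 23: C→A.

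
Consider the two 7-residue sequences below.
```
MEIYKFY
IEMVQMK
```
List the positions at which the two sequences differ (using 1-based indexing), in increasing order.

Differences at position 1 (M→I), position 3 (I→M), position 4 (Y→V), position 5 (K→Q), position 6 (F→M), position 7 (Y→K).

1, 3, 4, 5, 6, 7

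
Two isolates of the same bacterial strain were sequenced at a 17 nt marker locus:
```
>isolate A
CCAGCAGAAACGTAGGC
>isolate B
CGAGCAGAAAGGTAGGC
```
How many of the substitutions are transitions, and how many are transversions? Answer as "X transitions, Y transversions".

0 transitions, 2 transversions

Mismatches (1-based):
base 2: C→G (pyrimidine→purine, transversion)
base 11: C→G (pyrimidine→purine, transversion)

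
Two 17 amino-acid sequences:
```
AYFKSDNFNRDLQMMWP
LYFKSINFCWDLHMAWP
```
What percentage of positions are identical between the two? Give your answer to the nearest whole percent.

6 positions differ (1, 6, 9, 10, 13, 15), so 11 of 17 match: 11/17 = 64.71%.

65%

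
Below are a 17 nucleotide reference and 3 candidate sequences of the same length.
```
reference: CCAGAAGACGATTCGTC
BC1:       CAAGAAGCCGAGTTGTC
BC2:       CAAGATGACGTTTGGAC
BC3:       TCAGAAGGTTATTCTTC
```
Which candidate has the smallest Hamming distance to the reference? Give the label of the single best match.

BC1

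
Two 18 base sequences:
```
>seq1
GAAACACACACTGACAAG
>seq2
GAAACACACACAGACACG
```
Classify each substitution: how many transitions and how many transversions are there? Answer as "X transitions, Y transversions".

0 transitions, 2 transversions

Mismatches (1-based):
site 12: T→A (pyrimidine→purine, transversion)
site 17: A→C (purine→pyrimidine, transversion)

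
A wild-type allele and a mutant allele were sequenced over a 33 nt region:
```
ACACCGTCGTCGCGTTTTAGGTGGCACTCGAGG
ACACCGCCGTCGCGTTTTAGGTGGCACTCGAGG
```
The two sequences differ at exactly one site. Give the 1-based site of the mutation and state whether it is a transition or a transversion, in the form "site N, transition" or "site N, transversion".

site 7, transition

The sequences differ only at site 7: T→C (pyrimidine→pyrimidine), a transition.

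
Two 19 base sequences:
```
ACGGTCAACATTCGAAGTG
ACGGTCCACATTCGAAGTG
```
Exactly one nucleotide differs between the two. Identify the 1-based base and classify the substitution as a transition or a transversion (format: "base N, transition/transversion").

The sequences differ only at base 7: A→C (purine→pyrimidine), a transversion.

base 7, transversion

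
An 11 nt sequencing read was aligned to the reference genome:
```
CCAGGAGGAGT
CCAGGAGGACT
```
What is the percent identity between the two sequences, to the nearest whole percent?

Mismatch at position 10 (1-based): 1 of 11.
Identical positions: 10/11 = 90.91% → 91%.

91%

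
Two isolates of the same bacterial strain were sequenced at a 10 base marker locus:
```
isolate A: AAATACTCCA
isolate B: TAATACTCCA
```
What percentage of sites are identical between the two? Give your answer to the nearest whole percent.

1 position differs (1), so 9 of 10 match: 9/10 = 90%.

90%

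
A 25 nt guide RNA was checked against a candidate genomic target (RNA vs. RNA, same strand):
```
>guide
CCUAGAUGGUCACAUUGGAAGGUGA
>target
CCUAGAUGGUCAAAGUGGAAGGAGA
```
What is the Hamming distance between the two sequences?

The sequences differ at bases 13, 15, 23 (1-based) — 3 in total.

3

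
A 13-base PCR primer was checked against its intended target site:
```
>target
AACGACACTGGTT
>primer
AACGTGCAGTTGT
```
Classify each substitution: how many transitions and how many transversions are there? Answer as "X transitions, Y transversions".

Transitions (purine↔purine or pyrimidine↔pyrimidine): none.
Transversions (purine↔pyrimidine): 5 A→T, 6 C→G, 7 A→C, 8 C→A, 9 T→G, 10 G→T, 11 G→T, 12 T→G.

0 transitions, 8 transversions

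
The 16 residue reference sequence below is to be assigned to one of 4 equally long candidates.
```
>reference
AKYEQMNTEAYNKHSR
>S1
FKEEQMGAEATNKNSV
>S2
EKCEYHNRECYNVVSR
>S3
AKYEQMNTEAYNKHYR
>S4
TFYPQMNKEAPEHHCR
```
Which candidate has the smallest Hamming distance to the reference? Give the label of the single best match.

S1 differs at 7 positions; S2 differs at 8 positions; S3 differs at 1 position; S4 differs at 8 positions. The closest is S3.

S3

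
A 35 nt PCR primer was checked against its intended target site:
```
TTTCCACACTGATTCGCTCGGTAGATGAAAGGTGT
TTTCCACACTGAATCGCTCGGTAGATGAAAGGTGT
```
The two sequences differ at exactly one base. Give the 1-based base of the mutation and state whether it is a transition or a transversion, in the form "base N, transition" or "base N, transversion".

base 13, transversion

Base 13 changes T→A. T is a pyrimidine and A is a purine, so this is a transversion.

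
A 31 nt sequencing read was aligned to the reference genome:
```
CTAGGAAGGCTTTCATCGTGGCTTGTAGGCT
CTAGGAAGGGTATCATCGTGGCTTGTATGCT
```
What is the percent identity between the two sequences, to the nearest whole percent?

Mismatches at positions 10, 12, 28 (1-based): 3 of 31.
Identical positions: 28/31 = 90.32% → 90%.

90%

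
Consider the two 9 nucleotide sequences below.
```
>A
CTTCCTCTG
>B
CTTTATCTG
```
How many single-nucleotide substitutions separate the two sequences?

2

Comparing position by position, 2 positions differ: 4 (C/T), 5 (C/A).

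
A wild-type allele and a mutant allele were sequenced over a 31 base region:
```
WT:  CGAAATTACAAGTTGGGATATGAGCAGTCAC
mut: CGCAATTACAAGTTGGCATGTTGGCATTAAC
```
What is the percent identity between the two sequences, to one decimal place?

77.4%

7 positions differ (3, 17, 20, 22, 23, 27, 29), so 24 of 31 match: 24/31 = 77.42%.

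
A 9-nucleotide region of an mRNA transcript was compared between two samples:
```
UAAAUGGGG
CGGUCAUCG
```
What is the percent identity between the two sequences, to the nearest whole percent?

8 positions differ (1, 2, 3, 4, 5, 6, 7, 8), so 1 of 9 match: 1/9 = 11.11%.

11%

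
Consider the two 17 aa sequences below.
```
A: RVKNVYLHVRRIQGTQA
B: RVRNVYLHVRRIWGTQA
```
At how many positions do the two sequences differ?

Mismatches (1-based): position 3: K→R; position 13: Q→W.

2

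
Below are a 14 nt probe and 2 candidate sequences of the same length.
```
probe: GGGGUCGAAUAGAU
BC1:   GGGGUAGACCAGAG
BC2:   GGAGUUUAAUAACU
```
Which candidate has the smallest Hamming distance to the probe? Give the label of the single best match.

BC1

BC1 differs at 4 bases; BC2 differs at 5 bases. The closest is BC1.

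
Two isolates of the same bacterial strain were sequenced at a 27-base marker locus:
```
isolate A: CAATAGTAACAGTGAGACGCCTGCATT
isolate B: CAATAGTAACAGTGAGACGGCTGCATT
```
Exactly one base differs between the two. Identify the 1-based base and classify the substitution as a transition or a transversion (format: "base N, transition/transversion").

The sequences differ only at base 20: C→G (pyrimidine→purine), a transversion.

base 20, transversion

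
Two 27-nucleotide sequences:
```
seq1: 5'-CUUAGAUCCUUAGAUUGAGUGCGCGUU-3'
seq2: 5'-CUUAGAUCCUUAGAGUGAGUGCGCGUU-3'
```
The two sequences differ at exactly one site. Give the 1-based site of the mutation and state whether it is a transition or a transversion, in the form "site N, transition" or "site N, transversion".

Site 15 changes U→G. U is a pyrimidine and G is a purine, so this is a transversion.

site 15, transversion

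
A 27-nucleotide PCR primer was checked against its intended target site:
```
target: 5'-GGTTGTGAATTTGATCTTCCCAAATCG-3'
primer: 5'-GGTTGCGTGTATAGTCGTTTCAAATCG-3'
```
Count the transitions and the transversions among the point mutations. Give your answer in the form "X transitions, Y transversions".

6 transitions, 3 transversions

Transitions (purine↔purine or pyrimidine↔pyrimidine): 6 T→C, 9 A→G, 13 G→A, 14 A→G, 19 C→T, 20 C→T.
Transversions (purine↔pyrimidine): 8 A→T, 11 T→A, 17 T→G.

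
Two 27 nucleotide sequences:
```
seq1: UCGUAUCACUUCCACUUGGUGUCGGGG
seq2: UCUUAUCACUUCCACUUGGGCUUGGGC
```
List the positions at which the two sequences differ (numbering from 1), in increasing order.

Scanning 1-based: 3: G/U; 20: U/G; 21: G/C; 23: C/U; 27: G/C.

3, 20, 21, 23, 27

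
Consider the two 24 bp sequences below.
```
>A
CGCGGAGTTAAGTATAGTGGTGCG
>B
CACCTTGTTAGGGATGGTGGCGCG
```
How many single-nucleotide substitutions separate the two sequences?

Comparing position by position, 8 positions differ: 2 (G/A), 4 (G/C), 5 (G/T), 6 (A/T), 11 (A/G), 13 (T/G), 16 (A/G), 21 (T/C).

8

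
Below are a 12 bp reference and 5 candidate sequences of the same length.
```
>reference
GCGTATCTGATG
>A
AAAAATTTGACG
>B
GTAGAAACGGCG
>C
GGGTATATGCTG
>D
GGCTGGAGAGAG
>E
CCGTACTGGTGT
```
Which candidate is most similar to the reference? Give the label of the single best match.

Hamming distances to reference — A: 6; B: 8; C: 3; D: 9; E: 7.
Smallest is C with 3 mismatches.

C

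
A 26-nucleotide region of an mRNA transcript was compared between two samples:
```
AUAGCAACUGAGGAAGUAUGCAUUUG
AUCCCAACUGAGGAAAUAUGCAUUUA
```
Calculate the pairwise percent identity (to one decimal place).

Mismatches at positions 3, 4, 16, 26 (1-based): 4 of 26.
Identical positions: 22/26 = 84.62% → 84.6%.

84.6%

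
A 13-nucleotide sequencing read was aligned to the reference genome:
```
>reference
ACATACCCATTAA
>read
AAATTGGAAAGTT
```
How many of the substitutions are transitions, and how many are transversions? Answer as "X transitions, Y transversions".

0 transitions, 9 transversions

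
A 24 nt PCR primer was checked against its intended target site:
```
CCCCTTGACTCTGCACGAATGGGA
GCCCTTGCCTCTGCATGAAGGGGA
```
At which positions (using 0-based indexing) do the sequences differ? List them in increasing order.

0, 7, 15, 19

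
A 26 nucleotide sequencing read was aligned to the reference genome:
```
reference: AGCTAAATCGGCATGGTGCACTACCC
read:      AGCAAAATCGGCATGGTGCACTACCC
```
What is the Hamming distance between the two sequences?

The sequences differ at positions 4 (1-based) — 1 in total.

1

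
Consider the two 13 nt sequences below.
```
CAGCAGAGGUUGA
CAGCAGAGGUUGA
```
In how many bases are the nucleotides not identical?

0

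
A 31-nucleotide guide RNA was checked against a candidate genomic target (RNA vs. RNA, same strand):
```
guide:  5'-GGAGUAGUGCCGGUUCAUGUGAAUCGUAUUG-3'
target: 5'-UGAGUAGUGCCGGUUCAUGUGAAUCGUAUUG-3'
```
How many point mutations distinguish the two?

The sequences differ at sites 1 (1-based) — 1 in total.

1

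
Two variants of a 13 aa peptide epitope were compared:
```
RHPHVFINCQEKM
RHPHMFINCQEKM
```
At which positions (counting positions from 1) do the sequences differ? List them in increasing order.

5

Scanning 1-based: 5: V/M.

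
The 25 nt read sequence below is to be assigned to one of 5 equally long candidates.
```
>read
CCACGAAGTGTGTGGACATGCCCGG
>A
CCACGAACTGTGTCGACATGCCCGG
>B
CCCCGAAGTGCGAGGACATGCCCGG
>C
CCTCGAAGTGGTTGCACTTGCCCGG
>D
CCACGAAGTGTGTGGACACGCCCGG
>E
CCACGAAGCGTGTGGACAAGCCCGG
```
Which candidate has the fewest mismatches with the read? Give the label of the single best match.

D

A differs at 2 sites; B differs at 3 sites; C differs at 5 sites; D differs at 1 site; E differs at 2 sites. The closest is D.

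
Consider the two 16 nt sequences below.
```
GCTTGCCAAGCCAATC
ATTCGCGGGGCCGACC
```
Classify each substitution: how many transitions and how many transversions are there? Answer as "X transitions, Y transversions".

Mismatches (1-based):
site 1: G→A (purine→purine, transition)
site 2: C→T (pyrimidine→pyrimidine, transition)
site 4: T→C (pyrimidine→pyrimidine, transition)
site 7: C→G (pyrimidine→purine, transversion)
site 8: A→G (purine→purine, transition)
site 9: A→G (purine→purine, transition)
site 13: A→G (purine→purine, transition)
site 15: T→C (pyrimidine→pyrimidine, transition)

7 transitions, 1 transversion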